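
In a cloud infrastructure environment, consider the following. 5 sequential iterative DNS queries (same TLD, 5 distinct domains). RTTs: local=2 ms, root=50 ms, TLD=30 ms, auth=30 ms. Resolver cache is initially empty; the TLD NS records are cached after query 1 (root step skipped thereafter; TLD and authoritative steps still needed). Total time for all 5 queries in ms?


Lookup 1 (cold cache): local + root + TLD + auth = 2 + 50 + 30 + 30 = 112 ms
Lookups 2..5 (TLD NS cached -> skip root; new domain -> still ask TLD and auth): local + TLD + auth = 2 + 30 + 30 = 62 ms each
Remaining 4 lookups: 4 * 62 = 248 ms
Total = 112 + 248 = 360 ms

360


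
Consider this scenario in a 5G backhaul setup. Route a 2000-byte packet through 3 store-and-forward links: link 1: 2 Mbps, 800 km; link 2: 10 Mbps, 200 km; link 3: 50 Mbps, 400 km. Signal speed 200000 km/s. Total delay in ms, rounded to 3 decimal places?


Packet = 2000 bytes = 16000 bits. Store-and-forward: sum (t_trans + t_prop) per link.
Link 1: t_trans = 16000/(2*10^6) s = 8.0000 ms; t_prop = 800/200000 s = 4.0000 ms; subtotal = 12.0000 ms
Link 2: t_trans = 16000/(10*10^6) s = 1.6000 ms; t_prop = 200/200000 s = 1.0000 ms; subtotal = 2.6000 ms
Link 3: t_trans = 16000/(50*10^6) s = 0.3200 ms; t_prop = 400/200000 s = 2.0000 ms; subtotal = 2.3200 ms
End-to-end = 12.0000 + 2.6000 + 2.3200 = 16.9200 ms -> 16.920 ms (3 dp)

16.920


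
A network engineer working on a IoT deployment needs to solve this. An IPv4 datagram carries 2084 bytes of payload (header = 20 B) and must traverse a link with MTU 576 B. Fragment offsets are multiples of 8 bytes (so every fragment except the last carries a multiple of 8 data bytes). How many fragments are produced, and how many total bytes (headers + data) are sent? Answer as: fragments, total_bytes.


Max data per non-final fragment = floor((MTU - header)/8)*8 = floor((576 - 20)/8)*8 = floor(556/8)*8 = 552 B
Final fragment needs no 8-byte alignment: it can carry up to MTU - header = 556 B
Non-final fragments needed = ceil((payload - 556) / 552) = ceil(1528/552) = ceil(2.7681) = 3
Number of fragments = 3 + 1 = 4
Fragment sizes (data): 3 * 552 B + 428 B (last, 428 <= 556 OK)
Total bytes sent = payload + n_frags * header = 2084 + 4*20 = 2084 + 80 = 2164 B

4, 2164


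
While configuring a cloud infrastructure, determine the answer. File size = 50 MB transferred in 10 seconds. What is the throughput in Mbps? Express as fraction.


Given: file = 50 MB, time = 10 s
File in Mb = 50 * 8 = 400 Mb
Throughput = 400 / 10 Mbps
Throughput = 40 Mbps

40


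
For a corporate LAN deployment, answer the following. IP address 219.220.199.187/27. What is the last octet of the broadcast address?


Given: IP = 219.220.199.187, prefix = /27
Host bits = 32 - 27 = 5
Network last octet = 187 AND mask = 160
Host part size = 2^5 - 1 = 31
Broadcast last octet = 160 OR 31 = 191

191


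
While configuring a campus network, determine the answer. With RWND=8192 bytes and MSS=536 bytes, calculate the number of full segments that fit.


Given: RWND = 8192 bytes, MSS = 536 bytes
Full segments = floor(RWND / MSS)
Full segments = floor(8192 / 536)
Full segments = floor(15.2836) = 15

15


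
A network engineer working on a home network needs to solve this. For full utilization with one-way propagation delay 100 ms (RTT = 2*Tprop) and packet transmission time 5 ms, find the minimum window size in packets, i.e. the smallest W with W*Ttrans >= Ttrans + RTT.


Given: Ttrans = 5 ms, RTT = 200 ms (= 2 * Tprop, Tprop = 100 ms)
Time until first ACK returns = Ttrans + RTT = 5 + 200 = 205 ms
Need W * Ttrans >= Ttrans + RTT  ->  W >= (Ttrans + RTT) / Ttrans
(Ttrans + RTT) / Ttrans = 205 / 5 = 41
W_min = ceil(41) = 41

41


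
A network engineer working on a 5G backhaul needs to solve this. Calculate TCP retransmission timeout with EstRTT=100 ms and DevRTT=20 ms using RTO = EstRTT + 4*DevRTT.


Given: EstRTT = 100 ms, DevRTT = 20 ms
Timeout = EstRTT + 4 * DevRTT
4 * DevRTT = 4 * 20 = 80
Timeout = 100 + 80 = 180 ms

180


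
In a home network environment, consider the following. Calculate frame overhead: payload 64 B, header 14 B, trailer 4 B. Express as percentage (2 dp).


Given: payload = 64 B, header = 14 B, trailer = 4 B
Overhead bytes = header + trailer = 14 + 4 = 18
Total frame = payload + overhead = 64 + 18 = 82
Overhead % = 18 / 82 * 100 = 21.9512% -> 21.95% (2 dp)

21.95


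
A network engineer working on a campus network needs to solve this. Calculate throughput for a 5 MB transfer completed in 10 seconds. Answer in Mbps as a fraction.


Given: file = 5 MB, time = 10 s
File in Mb = 5 * 8 = 40 Mb
Throughput = 40 / 10 Mbps
Throughput = 4 Mbps

4


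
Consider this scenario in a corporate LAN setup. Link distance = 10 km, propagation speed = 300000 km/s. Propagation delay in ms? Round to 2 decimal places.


Given: distance = 10 km, speed = 300000 km/s
Delay = distance / speed = 10 / 300000 seconds
Delay in ms = 10 * 1000 / 300000
Delay = 0.0333 ms
Rounded to 2 dp = 0.03 ms

0.03


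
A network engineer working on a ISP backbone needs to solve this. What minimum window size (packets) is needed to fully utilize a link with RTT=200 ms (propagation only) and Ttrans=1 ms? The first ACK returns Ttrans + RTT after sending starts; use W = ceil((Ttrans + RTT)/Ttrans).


Given: Ttrans = 1 ms, RTT = 200 ms (= 2 * Tprop, Tprop = 100 ms)
Time until first ACK returns = Ttrans + RTT = 1 + 200 = 201 ms
Need W * Ttrans >= Ttrans + RTT  ->  W >= (Ttrans + RTT) / Ttrans
(Ttrans + RTT) / Ttrans = 201 / 1 = 201
W_min = ceil(201) = 201

201


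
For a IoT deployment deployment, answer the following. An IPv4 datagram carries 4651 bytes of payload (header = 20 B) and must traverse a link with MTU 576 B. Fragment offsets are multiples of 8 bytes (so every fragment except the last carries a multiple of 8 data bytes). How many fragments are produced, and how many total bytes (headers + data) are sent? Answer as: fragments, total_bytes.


Max data per non-final fragment = floor((MTU - header)/8)*8 = floor((576 - 20)/8)*8 = floor(556/8)*8 = 552 B
Final fragment needs no 8-byte alignment: it can carry up to MTU - header = 556 B
Non-final fragments needed = ceil((payload - 556) / 552) = ceil(4095/552) = ceil(7.4185) = 8
Number of fragments = 8 + 1 = 9
Fragment sizes (data): 8 * 552 B + 235 B (last, 235 <= 556 OK)
Total bytes sent = payload + n_frags * header = 4651 + 9*20 = 4651 + 180 = 4831 B

9, 4831


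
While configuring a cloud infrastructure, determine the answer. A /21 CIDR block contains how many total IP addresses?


Given: CIDR prefix /21
Host bits = 32 - 21 = 11
Total addresses = 2^11 = 2048

2048


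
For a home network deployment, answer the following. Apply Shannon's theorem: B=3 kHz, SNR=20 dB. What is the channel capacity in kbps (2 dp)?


Given: B = 3 kHz, SNR = 20 dB
SNR linear = 10^(20/10) = 100
1 + SNR = 101
log2(101) = 6.6582114828
C = 3 * 1000 * 6.6582114828 = 19974.6344 bps
C = 19.974634 kbps -> 19.97 kbps (2 dp)

19.97


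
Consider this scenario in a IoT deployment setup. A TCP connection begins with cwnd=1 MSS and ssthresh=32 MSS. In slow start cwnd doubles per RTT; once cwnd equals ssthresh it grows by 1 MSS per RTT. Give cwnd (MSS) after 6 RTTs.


RTT 0: cwnd = 1 MSS (initial)
RTT 1: cwnd = 2 MSS (slow start, doubled)
RTT 2: cwnd = 4 MSS (slow start, doubled)
RTT 3: cwnd = 8 MSS (slow start, doubled)
RTT 4: cwnd = 16 MSS (slow start, doubled)
RTT 5: cwnd = 32 MSS (slow start, doubled)
RTT 6: cwnd = 33 MSS (congestion avoidance, +1)

33


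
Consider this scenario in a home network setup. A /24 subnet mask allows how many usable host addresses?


Given: subnet mask /24
Host bits = 32 - 24 = 8
Total addresses = 2^8 = 256
Usable hosts = 256 - 2 (network + broadcast) = 254

254


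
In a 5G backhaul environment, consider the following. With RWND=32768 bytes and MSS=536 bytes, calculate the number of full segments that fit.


Given: RWND = 32768 bytes, MSS = 536 bytes
Full segments = floor(RWND / MSS)
Full segments = floor(32768 / 536)
Full segments = floor(61.1343) = 61

61


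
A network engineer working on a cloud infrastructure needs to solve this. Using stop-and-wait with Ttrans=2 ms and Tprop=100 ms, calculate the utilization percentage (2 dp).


Given: Ttrans = 2 ms, Tprop = 100 ms
RTT = 2 * Tprop = 2 * 100 = 200 ms
U = Ttrans / (Ttrans + RTT)
U = 2 / (2 + 200)
U = 2 / 202 = 0.009901
U% = 0.99%

0.99


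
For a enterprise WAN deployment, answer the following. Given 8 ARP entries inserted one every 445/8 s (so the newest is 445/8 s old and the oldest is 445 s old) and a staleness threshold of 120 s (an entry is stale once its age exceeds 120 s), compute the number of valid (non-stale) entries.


Ages are k * 445/8 s for k = 1..8 (spacing = 55.6250 s).
Entry k is valid iff k * 445/8 <= 120 iff k <= 8 * 120 / 445 = 2.1573
n_valid = floor(2.1573) = 2
(n_stale = 8 - 2 = 6)

2


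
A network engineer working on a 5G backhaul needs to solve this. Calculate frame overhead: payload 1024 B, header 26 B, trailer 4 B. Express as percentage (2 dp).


Given: payload = 1024 B, header = 26 B, trailer = 4 B
Overhead bytes = header + trailer = 26 + 4 = 30
Total frame = payload + overhead = 1024 + 30 = 1054
Overhead % = 30 / 1054 * 100 = 2.8463% -> 2.85% (2 dp)

2.85


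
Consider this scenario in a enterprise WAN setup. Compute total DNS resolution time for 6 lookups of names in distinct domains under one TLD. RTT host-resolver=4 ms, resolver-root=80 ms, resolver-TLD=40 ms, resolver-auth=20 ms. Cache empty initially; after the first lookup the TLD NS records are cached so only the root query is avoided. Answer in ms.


Lookup 1 (cold cache): local + root + TLD + auth = 4 + 80 + 40 + 20 = 144 ms
Lookups 2..6 (TLD NS cached -> skip root; new domain -> still ask TLD and auth): local + TLD + auth = 4 + 40 + 20 = 64 ms each
Remaining 5 lookups: 5 * 64 = 320 ms
Total = 144 + 320 = 464 ms

464


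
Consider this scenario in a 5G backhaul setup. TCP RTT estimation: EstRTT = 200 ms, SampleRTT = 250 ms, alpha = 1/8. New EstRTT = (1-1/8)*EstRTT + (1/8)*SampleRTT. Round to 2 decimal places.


Given: EstRTT = 200 ms, SampleRTT = 250 ms, alpha = 1/8
New EstRTT = (1 - alpha) * EstRTT + alpha * SampleRTT
(7/8) * 200 = 175
(1/8) * 250 = 31.25
New EstRTT = 175 + 31.25 = 206.25 ms -> 206.25 ms (2 dp)

206.25


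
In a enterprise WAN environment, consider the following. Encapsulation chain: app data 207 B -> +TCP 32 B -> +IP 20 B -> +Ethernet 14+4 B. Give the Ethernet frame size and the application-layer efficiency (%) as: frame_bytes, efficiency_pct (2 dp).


TCP segment = 207 + 32 = 239 B
IP packet = 239 + 20 = 259 B
Ethernet frame = 259 + 14 + 4 = 277 B
Efficiency = app / frame = 207 / 277 = 0.747292 = 74.7292% -> 74.73% (2 dp)

277, 74.73


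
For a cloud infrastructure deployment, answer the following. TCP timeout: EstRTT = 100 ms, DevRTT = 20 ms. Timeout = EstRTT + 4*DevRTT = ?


Given: EstRTT = 100 ms, DevRTT = 20 ms
Timeout = EstRTT + 4 * DevRTT
4 * DevRTT = 4 * 20 = 80
Timeout = 100 + 80 = 180 ms

180


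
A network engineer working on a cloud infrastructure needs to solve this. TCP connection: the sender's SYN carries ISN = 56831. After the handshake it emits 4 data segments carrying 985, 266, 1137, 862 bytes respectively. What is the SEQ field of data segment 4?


The SYN occupies sequence number ISN = 56831, so the first data byte is ISN + 1 = 56832.
SEQ of data segment i = (ISN + 1) + sum of payload sizes of segments 1..i-1.
Segment 1: SEQ = 56832, payload = 985 bytes
Segment 2: SEQ = 57817, payload = 266 bytes
Segment 3: SEQ = 58083, payload = 1137 bytes
Segment 4: SEQ = 59220, payload = 862 bytes
SEQ of segment 4 = 56832 + 985 + 266 + 1137 = 59220

59220


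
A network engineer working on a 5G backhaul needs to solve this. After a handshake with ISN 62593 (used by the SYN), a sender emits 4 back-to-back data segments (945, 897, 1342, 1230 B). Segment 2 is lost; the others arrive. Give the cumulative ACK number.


SYN uses sequence number 62593; first data byte = ISN + 1 = 62594.
Segment 1: SEQ = 62594, len = 945 B, covers [62594, 63538]
Segment 2: SEQ = 63539, len = 897 B, covers [63539, 64435] [LOST]
Segment 3: SEQ = 64436, len = 1342 B, covers [64436, 65777]
Segment 4: SEQ = 65778, len = 1230 B, covers [65778, 67007]
In-order data received: bytes [62594, 63538] (segments 1..1).
Segment 2 missing -> gap begins at byte 63539; later segments buffered out of order.
Cumulative ACK = next expected in-order byte = 62594 + 945 = 63539

63539


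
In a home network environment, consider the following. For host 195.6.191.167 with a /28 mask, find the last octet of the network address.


Given: IP = 195.6.191.167, prefix = /28
Subnet mask = 255.255.255.240
Last octet of IP: 167
Last octet of mask: 240
Network last octet = 167 AND 240 = 160

160


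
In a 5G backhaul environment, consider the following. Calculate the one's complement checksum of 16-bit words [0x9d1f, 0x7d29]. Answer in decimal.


Given words: [0x9d1f, 0x7d29]
Step 1: Sum all words
Raw sum = 40223 + 32041 = 72264
Step 2: Fold carry: (6728 + 1) = 6729
One's complement = ~6729 & 0xFFFF = 58806

58806


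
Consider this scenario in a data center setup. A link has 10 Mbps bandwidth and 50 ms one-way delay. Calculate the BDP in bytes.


Given: bandwidth = 10 Mbps, delay = 50 ms
BDP in bits = 10 * 10^6 * 50 / 1000
BDP in bits = 500000
BDP in bytes = 500000 / 8 = 62500

62500


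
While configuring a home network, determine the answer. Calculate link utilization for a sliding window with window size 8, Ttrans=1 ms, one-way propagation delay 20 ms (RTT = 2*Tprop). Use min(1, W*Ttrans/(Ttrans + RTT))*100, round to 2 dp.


Given: W = 8, Ttrans = 1 ms, RTT = 40 ms (= 2 * Tprop, Tprop = 20 ms)
Cycle time = Ttrans + RTT = 1 + 40 = 41 ms (first packet sent until its ACK returns)
W * Ttrans = 8 * 1 = 8 ms of sending per cycle
W * Ttrans / (Ttrans + RTT) = 8 / 41 = 0.195122
U = min(1, 0.195122) = 0.195122
U% = 19.51%

19.51


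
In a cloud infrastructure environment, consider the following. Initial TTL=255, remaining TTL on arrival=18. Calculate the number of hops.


Given: initial TTL = 255, received TTL = 18
Hops = initial TTL - received TTL
Hops = 255 - 18 = 237

237


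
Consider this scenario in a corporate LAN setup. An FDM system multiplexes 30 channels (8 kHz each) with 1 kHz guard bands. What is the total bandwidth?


Given: 30 channels, 8 kHz each, guard = 1 kHz
Channel bandwidth = 30 * 8 = 240 kHz
Guard bands = 29 gaps * 1 kHz = 29 kHz
Total = 240 + 29 = 269 kHz

269


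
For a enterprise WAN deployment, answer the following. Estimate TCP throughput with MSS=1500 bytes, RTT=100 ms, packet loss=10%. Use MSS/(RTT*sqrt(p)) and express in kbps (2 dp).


Given: MSS = 1500 bytes, RTT = 100 ms, loss = 10%
RTT in seconds = 100 / 1000 = 0.1
Loss rate = 10% = 0.1
sqrt(loss) = sqrt(0.1) = 0.316227766017
Throughput (bytes/s) = 1500 / (0.1 * 0.316227766017) = 47434.1649
Throughput (kbps) = 47434.1649 * 8 / 1000 = 379.473319 -> 379.47 kbps (2 dp)

379.47


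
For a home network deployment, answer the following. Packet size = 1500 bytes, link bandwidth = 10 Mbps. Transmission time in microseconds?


Given: packet = 1500 bytes, bandwidth = 10 Mbps
Packet in bits = 1500 * 8 = 12000 bits
Bandwidth = 10 * 10^6 = 10000000 bps
Time = 12000 / 10000000 seconds
Time in us = 12000 * 10^6 / 10000000 = 1200

1200


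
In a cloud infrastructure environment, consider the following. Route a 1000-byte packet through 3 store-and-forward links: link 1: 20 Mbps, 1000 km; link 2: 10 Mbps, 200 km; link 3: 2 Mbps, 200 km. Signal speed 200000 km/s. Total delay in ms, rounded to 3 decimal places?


Packet = 1000 bytes = 8000 bits. Store-and-forward: sum (t_trans + t_prop) per link.
Link 1: t_trans = 8000/(20*10^6) s = 0.4000 ms; t_prop = 1000/200000 s = 5.0000 ms; subtotal = 5.4000 ms
Link 2: t_trans = 8000/(10*10^6) s = 0.8000 ms; t_prop = 200/200000 s = 1.0000 ms; subtotal = 1.8000 ms
Link 3: t_trans = 8000/(2*10^6) s = 4.0000 ms; t_prop = 200/200000 s = 1.0000 ms; subtotal = 5.0000 ms
End-to-end = 5.4000 + 1.8000 + 5.0000 = 12.2000 ms -> 12.200 ms (3 dp)

12.200


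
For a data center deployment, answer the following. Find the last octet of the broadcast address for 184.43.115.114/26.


Given: IP = 184.43.115.114, prefix = /26
Host bits = 32 - 26 = 6
Network last octet = 114 AND mask = 64
Host part size = 2^6 - 1 = 63
Broadcast last octet = 64 OR 63 = 127

127


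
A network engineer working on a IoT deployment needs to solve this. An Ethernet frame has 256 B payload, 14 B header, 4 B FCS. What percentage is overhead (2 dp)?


Given: payload = 256 B, header = 14 B, trailer = 4 B
Overhead bytes = header + trailer = 14 + 4 = 18
Total frame = payload + overhead = 256 + 18 = 274
Overhead % = 18 / 274 * 100 = 6.5693% -> 6.57% (2 dp)

6.57


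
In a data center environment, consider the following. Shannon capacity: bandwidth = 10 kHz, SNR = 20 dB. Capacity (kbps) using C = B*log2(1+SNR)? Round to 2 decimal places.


Given: B = 10 kHz, SNR = 20 dB
SNR linear = 10^(20/10) = 100
1 + SNR = 101
log2(101) = 6.6582114828
C = 10 * 1000 * 6.6582114828 = 66582.1148 bps
C = 66.582115 kbps -> 66.58 kbps (2 dp)

66.58


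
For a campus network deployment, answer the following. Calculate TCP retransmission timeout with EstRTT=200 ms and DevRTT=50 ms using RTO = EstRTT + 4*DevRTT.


Given: EstRTT = 200 ms, DevRTT = 50 ms
Timeout = EstRTT + 4 * DevRTT
4 * DevRTT = 4 * 50 = 200
Timeout = 200 + 200 = 400 ms

400


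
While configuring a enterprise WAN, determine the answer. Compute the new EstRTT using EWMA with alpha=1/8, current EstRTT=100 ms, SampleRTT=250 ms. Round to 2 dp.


Given: EstRTT = 100 ms, SampleRTT = 250 ms, alpha = 1/8
New EstRTT = (1 - alpha) * EstRTT + alpha * SampleRTT
(7/8) * 100 = 87.5
(1/8) * 250 = 31.25
New EstRTT = 87.5 + 31.25 = 118.75 ms -> 118.75 ms (2 dp)

118.75


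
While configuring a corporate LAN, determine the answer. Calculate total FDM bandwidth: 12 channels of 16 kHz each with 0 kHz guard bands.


Given: 12 channels, 16 kHz each, guard = 0 kHz
Channel bandwidth = 12 * 16 = 192 kHz
Guard bands = 11 gaps * 0 kHz = 0 kHz
Total = 192 + 0 = 192 kHz

192


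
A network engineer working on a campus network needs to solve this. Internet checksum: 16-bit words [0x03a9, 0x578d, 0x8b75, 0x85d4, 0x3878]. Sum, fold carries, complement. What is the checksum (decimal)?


Given words: [0x03a9, 0x578d, 0x8b75, 0x85d4, 0x3878]
Step 1: Sum all words
Raw sum = 937 + 22413 + 35701 + 34260 + 14456 = 107767
Step 2: Fold carry: (42231 + 1) = 42232
One's complement = ~42232 & 0xFFFF = 23303

23303


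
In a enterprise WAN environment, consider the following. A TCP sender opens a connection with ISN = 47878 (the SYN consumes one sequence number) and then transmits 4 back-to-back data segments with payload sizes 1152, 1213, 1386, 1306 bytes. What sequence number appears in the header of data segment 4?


The SYN occupies sequence number ISN = 47878, so the first data byte is ISN + 1 = 47879.
SEQ of data segment i = (ISN + 1) + sum of payload sizes of segments 1..i-1.
Segment 1: SEQ = 47879, payload = 1152 bytes
Segment 2: SEQ = 49031, payload = 1213 bytes
Segment 3: SEQ = 50244, payload = 1386 bytes
Segment 4: SEQ = 51630, payload = 1306 bytes
SEQ of segment 4 = 47879 + 1152 + 1213 + 1386 = 51630

51630


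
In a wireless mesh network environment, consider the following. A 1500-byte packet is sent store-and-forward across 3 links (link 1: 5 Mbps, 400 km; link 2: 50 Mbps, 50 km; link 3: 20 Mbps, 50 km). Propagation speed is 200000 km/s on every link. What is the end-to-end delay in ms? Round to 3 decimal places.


Packet = 1500 bytes = 12000 bits. Store-and-forward: sum (t_trans + t_prop) per link.
Link 1: t_trans = 12000/(5*10^6) s = 2.4000 ms; t_prop = 400/200000 s = 2.0000 ms; subtotal = 4.4000 ms
Link 2: t_trans = 12000/(50*10^6) s = 0.2400 ms; t_prop = 50/200000 s = 0.2500 ms; subtotal = 0.4900 ms
Link 3: t_trans = 12000/(20*10^6) s = 0.6000 ms; t_prop = 50/200000 s = 0.2500 ms; subtotal = 0.8500 ms
End-to-end = 4.4000 + 0.4900 + 0.8500 = 5.7400 ms -> 5.740 ms (3 dp)

5.740


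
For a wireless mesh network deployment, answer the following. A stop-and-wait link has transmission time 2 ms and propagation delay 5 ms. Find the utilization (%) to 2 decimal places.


Given: Ttrans = 2 ms, Tprop = 5 ms
RTT = 2 * Tprop = 2 * 5 = 10 ms
U = Ttrans / (Ttrans + RTT)
U = 2 / (2 + 10)
U = 2 / 12 = 0.166667
U% = 16.67%

16.67


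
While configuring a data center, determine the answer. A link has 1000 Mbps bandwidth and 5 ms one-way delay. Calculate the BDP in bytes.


Given: bandwidth = 1000 Mbps, delay = 5 ms
BDP in bits = 1000 * 10^6 * 5 / 1000
BDP in bits = 5000000
BDP in bytes = 5000000 / 8 = 625000

625000


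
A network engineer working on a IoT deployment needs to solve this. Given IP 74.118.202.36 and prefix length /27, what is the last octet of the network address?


Given: IP = 74.118.202.36, prefix = /27
Subnet mask = 255.255.255.224
Last octet of IP: 36
Last octet of mask: 224
Network last octet = 36 AND 224 = 32

32


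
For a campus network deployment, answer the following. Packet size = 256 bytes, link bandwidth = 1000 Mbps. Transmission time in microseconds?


Given: packet = 256 bytes, bandwidth = 1000 Mbps
Packet in bits = 256 * 8 = 2048 bits
Bandwidth = 1000 * 10^6 = 1000000000 bps
Time = 2048 / 1000000000 seconds
Time in us = 2048 * 10^6 / 1000000000 = 2.048

2.048


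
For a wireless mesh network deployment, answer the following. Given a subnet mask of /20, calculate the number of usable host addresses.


Given: subnet mask /20
Host bits = 32 - 20 = 12
Total addresses = 2^12 = 4096
Usable hosts = 4096 - 2 (network + broadcast) = 4094

4094


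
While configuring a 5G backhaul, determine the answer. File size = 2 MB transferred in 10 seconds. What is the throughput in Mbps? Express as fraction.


Given: file = 2 MB, time = 10 s
File in Mb = 2 * 8 = 16 Mb
Throughput = 16 / 10 Mbps
Throughput = 8/5 Mbps

8/5


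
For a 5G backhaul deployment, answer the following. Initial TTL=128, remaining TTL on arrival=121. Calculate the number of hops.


Given: initial TTL = 128, received TTL = 121
Hops = initial TTL - received TTL
Hops = 128 - 121 = 7

7


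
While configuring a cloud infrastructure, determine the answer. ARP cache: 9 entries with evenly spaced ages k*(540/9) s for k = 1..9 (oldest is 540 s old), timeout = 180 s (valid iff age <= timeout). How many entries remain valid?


Ages are k * 540/9 s for k = 1..9 (spacing = 60.0000 s).
Entry k is valid iff k * 540/9 <= 180 iff k <= 9 * 180 / 540 = 3.0000
n_valid = floor(3.0000) = 3
(n_stale = 9 - 3 = 6)

3


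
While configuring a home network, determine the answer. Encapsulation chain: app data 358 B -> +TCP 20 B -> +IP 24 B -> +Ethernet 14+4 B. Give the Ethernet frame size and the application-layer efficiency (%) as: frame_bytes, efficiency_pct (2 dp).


TCP segment = 358 + 20 = 378 B
IP packet = 378 + 24 = 402 B
Ethernet frame = 402 + 14 + 4 = 420 B
Efficiency = app / frame = 358 / 420 = 0.852381 = 85.2381% -> 85.24% (2 dp)

420, 85.24


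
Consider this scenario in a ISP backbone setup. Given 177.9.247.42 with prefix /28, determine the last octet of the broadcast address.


Given: IP = 177.9.247.42, prefix = /28
Host bits = 32 - 28 = 4
Network last octet = 42 AND mask = 32
Host part size = 2^4 - 1 = 15
Broadcast last octet = 32 OR 15 = 47

47


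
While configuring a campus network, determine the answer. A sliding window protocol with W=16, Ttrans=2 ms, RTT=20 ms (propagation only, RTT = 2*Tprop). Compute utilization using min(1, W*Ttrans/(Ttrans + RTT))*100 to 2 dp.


Given: W = 16, Ttrans = 2 ms, RTT = 20 ms (= 2 * Tprop, Tprop = 10 ms)
Cycle time = Ttrans + RTT = 2 + 20 = 22 ms (first packet sent until its ACK returns)
W * Ttrans = 16 * 2 = 32 ms of sending per cycle
W * Ttrans / (Ttrans + RTT) = 32 / 22 = 1.454545
U = min(1, 1.454545) = 1.000000
U% = 100.00%

100.00


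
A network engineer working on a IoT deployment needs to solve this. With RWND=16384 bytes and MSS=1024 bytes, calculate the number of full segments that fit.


Given: RWND = 16384 bytes, MSS = 1024 bytes
Full segments = floor(RWND / MSS)
Full segments = floor(16384 / 1024)
Full segments = floor(16.0) = 16

16


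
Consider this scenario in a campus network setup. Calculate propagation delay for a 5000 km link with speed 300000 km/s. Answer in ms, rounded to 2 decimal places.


Given: distance = 5000 km, speed = 300000 km/s
Delay = distance / speed = 5000 / 300000 seconds
Delay in ms = 5000 * 1000 / 300000
Delay = 16.6667 ms
Rounded to 2 dp = 16.67 ms

16.67


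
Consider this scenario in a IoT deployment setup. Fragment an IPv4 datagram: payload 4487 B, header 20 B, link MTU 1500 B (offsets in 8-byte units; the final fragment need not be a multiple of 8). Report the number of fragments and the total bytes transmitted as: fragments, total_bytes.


Max data per non-final fragment = floor((MTU - header)/8)*8 = floor((1500 - 20)/8)*8 = floor(1480/8)*8 = 1480 B
Final fragment needs no 8-byte alignment: it can carry up to MTU - header = 1480 B
Non-final fragments needed = ceil((payload - 1480) / 1480) = ceil(3007/1480) = ceil(2.0318) = 3
Number of fragments = 3 + 1 = 4
Fragment sizes (data): 3 * 1480 B + 47 B (last, 47 <= 1480 OK)
Total bytes sent = payload + n_frags * header = 4487 + 4*20 = 4487 + 80 = 4567 B

4, 4567


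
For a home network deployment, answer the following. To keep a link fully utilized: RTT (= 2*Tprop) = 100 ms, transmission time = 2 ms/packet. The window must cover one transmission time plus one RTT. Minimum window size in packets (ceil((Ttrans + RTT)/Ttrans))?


Given: Ttrans = 2 ms, RTT = 100 ms (= 2 * Tprop, Tprop = 50 ms)
Time until first ACK returns = Ttrans + RTT = 2 + 100 = 102 ms
Need W * Ttrans >= Ttrans + RTT  ->  W >= (Ttrans + RTT) / Ttrans
(Ttrans + RTT) / Ttrans = 102 / 2 = 51
W_min = ceil(51) = 51

51


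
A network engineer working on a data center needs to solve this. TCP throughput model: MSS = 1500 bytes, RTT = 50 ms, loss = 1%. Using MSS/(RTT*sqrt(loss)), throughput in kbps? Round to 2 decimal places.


Given: MSS = 1500 bytes, RTT = 50 ms, loss = 1%
RTT in seconds = 50 / 1000 = 0.05
Loss rate = 1% = 0.01
sqrt(loss) = sqrt(0.01) = 0.1
Throughput (bytes/s) = 1500 / (0.05 * 0.1) = 300000.0000
Throughput (kbps) = 300000.0000 * 8 / 1000 = 2400.000000 -> 2400.00 kbps (2 dp)

2400.00


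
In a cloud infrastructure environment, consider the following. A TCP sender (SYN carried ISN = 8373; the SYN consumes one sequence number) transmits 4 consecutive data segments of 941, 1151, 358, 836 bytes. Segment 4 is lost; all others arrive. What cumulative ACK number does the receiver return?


SYN uses sequence number 8373; first data byte = ISN + 1 = 8374.
Segment 1: SEQ = 8374, len = 941 B, covers [8374, 9314]
Segment 2: SEQ = 9315, len = 1151 B, covers [9315, 10465]
Segment 3: SEQ = 10466, len = 358 B, covers [10466, 10823]
Segment 4: SEQ = 10824, len = 836 B, covers [10824, 11659] [LOST]
In-order data received: bytes [8374, 10823] (segments 1..3).
Segment 4 missing -> gap begins at byte 10824.
Cumulative ACK = next expected in-order byte = 8374 + 941 + 1151 + 358 = 10824

10824


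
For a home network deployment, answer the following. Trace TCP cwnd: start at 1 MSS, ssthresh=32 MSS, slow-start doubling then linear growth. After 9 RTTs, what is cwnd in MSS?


RTT 0: cwnd = 1 MSS (initial)
RTT 1: cwnd = 2 MSS (slow start, doubled)
RTT 2: cwnd = 4 MSS (slow start, doubled)
RTT 3: cwnd = 8 MSS (slow start, doubled)
RTT 4: cwnd = 16 MSS (slow start, doubled)
RTT 5: cwnd = 32 MSS (slow start, doubled)
RTT 6: cwnd = 33 MSS (congestion avoidance, +1)
RTT 7: cwnd = 34 MSS (congestion avoidance, +1)
RTT 8: cwnd = 35 MSS (congestion avoidance, +1)
RTT 9: cwnd = 36 MSS (congestion avoidance, +1)

36


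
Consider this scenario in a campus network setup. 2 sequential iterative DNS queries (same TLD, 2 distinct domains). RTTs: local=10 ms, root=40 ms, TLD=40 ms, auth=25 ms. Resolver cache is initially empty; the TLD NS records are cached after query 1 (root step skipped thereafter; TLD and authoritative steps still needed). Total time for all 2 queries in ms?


Lookup 1 (cold cache): local + root + TLD + auth = 10 + 40 + 40 + 25 = 115 ms
Lookups 2..2 (TLD NS cached -> skip root; new domain -> still ask TLD and auth): local + TLD + auth = 10 + 40 + 25 = 75 ms each
Remaining 1 lookups: 1 * 75 = 75 ms
Total = 115 + 75 = 190 ms

190


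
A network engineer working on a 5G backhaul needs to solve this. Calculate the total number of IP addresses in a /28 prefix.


Given: CIDR prefix /28
Host bits = 32 - 28 = 4
Total addresses = 2^4 = 16

16


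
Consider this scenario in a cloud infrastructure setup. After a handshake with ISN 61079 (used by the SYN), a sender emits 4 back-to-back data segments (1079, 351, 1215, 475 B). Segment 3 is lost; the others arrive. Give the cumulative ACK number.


SYN uses sequence number 61079; first data byte = ISN + 1 = 61080.
Segment 1: SEQ = 61080, len = 1079 B, covers [61080, 62158]
Segment 2: SEQ = 62159, len = 351 B, covers [62159, 62509]
Segment 3: SEQ = 62510, len = 1215 B, covers [62510, 63724] [LOST]
Segment 4: SEQ = 63725, len = 475 B, covers [63725, 64199]
In-order data received: bytes [61080, 62509] (segments 1..2).
Segment 3 missing -> gap begins at byte 62510; later segments buffered out of order.
Cumulative ACK = next expected in-order byte = 61080 + 1079 + 351 = 62510

62510


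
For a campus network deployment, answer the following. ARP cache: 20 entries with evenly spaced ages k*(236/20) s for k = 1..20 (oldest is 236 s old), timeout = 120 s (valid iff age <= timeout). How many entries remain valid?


Ages are k * 236/20 s for k = 1..20 (spacing = 11.8000 s).
Entry k is valid iff k * 236/20 <= 120 iff k <= 20 * 120 / 236 = 10.1695
n_valid = floor(10.1695) = 10
(n_stale = 20 - 10 = 10)

10


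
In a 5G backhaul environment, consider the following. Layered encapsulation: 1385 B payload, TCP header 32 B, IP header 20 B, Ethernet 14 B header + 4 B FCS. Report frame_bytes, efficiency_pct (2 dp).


TCP segment = 1385 + 32 = 1417 B
IP packet = 1417 + 20 = 1437 B
Ethernet frame = 1437 + 14 + 4 = 1455 B
Efficiency = app / frame = 1385 / 1455 = 0.951890 = 95.1890% -> 95.19% (2 dp)

1455, 95.19


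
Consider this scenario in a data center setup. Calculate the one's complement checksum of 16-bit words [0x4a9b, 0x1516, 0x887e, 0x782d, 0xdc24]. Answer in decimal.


Given words: [0x4a9b, 0x1516, 0x887e, 0x782d, 0xdc24]
Step 1: Sum all words
Raw sum = 19099 + 5398 + 34942 + 30765 + 56356 = 146560
Step 2: Fold carry: (15488 + 2) = 15490
One's complement = ~15490 & 0xFFFF = 50045

50045


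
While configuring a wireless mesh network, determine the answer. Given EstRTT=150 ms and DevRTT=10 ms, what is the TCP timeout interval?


Given: EstRTT = 150 ms, DevRTT = 10 ms
Timeout = EstRTT + 4 * DevRTT
4 * DevRTT = 4 * 10 = 40
Timeout = 150 + 40 = 190 ms

190


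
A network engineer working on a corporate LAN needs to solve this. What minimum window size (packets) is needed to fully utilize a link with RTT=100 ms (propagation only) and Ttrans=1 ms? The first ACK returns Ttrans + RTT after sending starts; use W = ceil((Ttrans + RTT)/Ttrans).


Given: Ttrans = 1 ms, RTT = 100 ms (= 2 * Tprop, Tprop = 50 ms)
Time until first ACK returns = Ttrans + RTT = 1 + 100 = 101 ms
Need W * Ttrans >= Ttrans + RTT  ->  W >= (Ttrans + RTT) / Ttrans
(Ttrans + RTT) / Ttrans = 101 / 1 = 101
W_min = ceil(101) = 101

101


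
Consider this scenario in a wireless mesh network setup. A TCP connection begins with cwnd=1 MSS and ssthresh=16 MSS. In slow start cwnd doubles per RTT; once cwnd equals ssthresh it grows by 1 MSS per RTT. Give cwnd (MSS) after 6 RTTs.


RTT 0: cwnd = 1 MSS (initial)
RTT 1: cwnd = 2 MSS (slow start, doubled)
RTT 2: cwnd = 4 MSS (slow start, doubled)
RTT 3: cwnd = 8 MSS (slow start, doubled)
RTT 4: cwnd = 16 MSS (slow start, doubled)
RTT 5: cwnd = 17 MSS (congestion avoidance, +1)
RTT 6: cwnd = 18 MSS (congestion avoidance, +1)

18


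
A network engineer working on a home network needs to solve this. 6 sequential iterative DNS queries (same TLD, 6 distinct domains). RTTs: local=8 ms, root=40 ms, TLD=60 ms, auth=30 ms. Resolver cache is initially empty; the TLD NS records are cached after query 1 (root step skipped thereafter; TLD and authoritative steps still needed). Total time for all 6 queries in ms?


Lookup 1 (cold cache): local + root + TLD + auth = 8 + 40 + 60 + 30 = 138 ms
Lookups 2..6 (TLD NS cached -> skip root; new domain -> still ask TLD and auth): local + TLD + auth = 8 + 60 + 30 = 98 ms each
Remaining 5 lookups: 5 * 98 = 490 ms
Total = 138 + 490 = 628 ms

628


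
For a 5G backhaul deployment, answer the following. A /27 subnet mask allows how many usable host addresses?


Given: subnet mask /27
Host bits = 32 - 27 = 5
Total addresses = 2^5 = 32
Usable hosts = 32 - 2 (network + broadcast) = 30

30


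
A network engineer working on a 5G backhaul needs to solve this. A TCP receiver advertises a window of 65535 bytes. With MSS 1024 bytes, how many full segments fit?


Given: RWND = 65535 bytes, MSS = 1024 bytes
Full segments = floor(RWND / MSS)
Full segments = floor(65535 / 1024)
Full segments = floor(63.999) = 63

63


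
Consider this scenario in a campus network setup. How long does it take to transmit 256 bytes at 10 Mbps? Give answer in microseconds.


Given: packet = 256 bytes, bandwidth = 10 Mbps
Packet in bits = 256 * 8 = 2048 bits
Bandwidth = 10 * 10^6 = 10000000 bps
Time = 2048 / 10000000 seconds
Time in us = 2048 * 10^6 / 10000000 = 204.8

204.8


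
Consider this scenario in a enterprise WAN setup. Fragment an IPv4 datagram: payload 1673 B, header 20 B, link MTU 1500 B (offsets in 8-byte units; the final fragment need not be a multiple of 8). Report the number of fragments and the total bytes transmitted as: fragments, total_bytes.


Max data per non-final fragment = floor((MTU - header)/8)*8 = floor((1500 - 20)/8)*8 = floor(1480/8)*8 = 1480 B
Final fragment needs no 8-byte alignment: it can carry up to MTU - header = 1480 B
Non-final fragments needed = ceil((payload - 1480) / 1480) = ceil(193/1480) = ceil(0.1304) = 1
Number of fragments = 1 + 1 = 2
Fragment sizes (data): 1 * 1480 B + 193 B (last, 193 <= 1480 OK)
Total bytes sent = payload + n_frags * header = 1673 + 2*20 = 1673 + 40 = 1713 B

2, 1713


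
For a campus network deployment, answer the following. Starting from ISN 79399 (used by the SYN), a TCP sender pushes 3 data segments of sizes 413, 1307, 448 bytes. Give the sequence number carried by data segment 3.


The SYN occupies sequence number ISN = 79399, so the first data byte is ISN + 1 = 79400.
SEQ of data segment i = (ISN + 1) + sum of payload sizes of segments 1..i-1.
Segment 1: SEQ = 79400, payload = 413 bytes
Segment 2: SEQ = 79813, payload = 1307 bytes
Segment 3: SEQ = 81120, payload = 448 bytes
SEQ of segment 3 = 79400 + 413 + 1307 = 81120

81120


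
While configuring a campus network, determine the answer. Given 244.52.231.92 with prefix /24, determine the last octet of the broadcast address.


Given: IP = 244.52.231.92, prefix = /24
Host bits = 32 - 24 = 8
Network last octet = 92 AND mask = 0
Host part size = 2^8 - 1 = 255
Broadcast last octet = 0 OR 255 = 255

255


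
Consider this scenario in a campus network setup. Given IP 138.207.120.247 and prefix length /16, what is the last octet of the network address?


Given: IP = 138.207.120.247, prefix = /16
Subnet mask = 255.255.0.0
Last octet of IP: 247
Last octet of mask: 0
Network last octet = 247 AND 0 = 0

0


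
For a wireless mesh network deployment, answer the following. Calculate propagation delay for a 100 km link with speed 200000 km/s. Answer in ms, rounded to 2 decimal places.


Given: distance = 100 km, speed = 200000 km/s
Delay = distance / speed = 100 / 200000 seconds
Delay in ms = 100 * 1000 / 200000
Delay = 0.5000 ms
Rounded to 2 dp = 0.50 ms

0.50


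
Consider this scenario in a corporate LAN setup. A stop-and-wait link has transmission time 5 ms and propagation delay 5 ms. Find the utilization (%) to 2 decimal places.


Given: Ttrans = 5 ms, Tprop = 5 ms
RTT = 2 * Tprop = 2 * 5 = 10 ms
U = Ttrans / (Ttrans + RTT)
U = 5 / (5 + 10)
U = 5 / 15 = 0.333333
U% = 33.33%

33.33


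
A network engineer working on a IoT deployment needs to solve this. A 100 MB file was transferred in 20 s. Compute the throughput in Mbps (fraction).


Given: file = 100 MB, time = 20 s
File in Mb = 100 * 8 = 800 Mb
Throughput = 800 / 20 Mbps
Throughput = 40 Mbps

40


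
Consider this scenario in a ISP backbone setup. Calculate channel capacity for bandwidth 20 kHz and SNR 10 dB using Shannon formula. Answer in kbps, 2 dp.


Given: B = 20 kHz, SNR = 10 dB
SNR linear = 10^(10/10) = 10
1 + SNR = 11
log2(11) = 3.4594316186
C = 20 * 1000 * 3.4594316186 = 69188.6324 bps
C = 69.188632 kbps -> 69.19 kbps (2 dp)

69.19


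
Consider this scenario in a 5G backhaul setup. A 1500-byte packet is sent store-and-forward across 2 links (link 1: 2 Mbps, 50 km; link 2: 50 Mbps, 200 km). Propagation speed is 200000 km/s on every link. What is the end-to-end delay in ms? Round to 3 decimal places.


Packet = 1500 bytes = 12000 bits. Store-and-forward: sum (t_trans + t_prop) per link.
Link 1: t_trans = 12000/(2*10^6) s = 6.0000 ms; t_prop = 50/200000 s = 0.2500 ms; subtotal = 6.2500 ms
Link 2: t_trans = 12000/(50*10^6) s = 0.2400 ms; t_prop = 200/200000 s = 1.0000 ms; subtotal = 1.2400 ms
End-to-end = 6.2500 + 1.2400 = 7.4900 ms -> 7.490 ms (3 dp)

7.490


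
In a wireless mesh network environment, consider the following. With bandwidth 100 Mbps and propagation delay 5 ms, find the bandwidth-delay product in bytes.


Given: bandwidth = 100 Mbps, delay = 5 ms
BDP in bits = 100 * 10^6 * 5 / 1000
BDP in bits = 500000
BDP in bytes = 500000 / 8 = 62500

62500


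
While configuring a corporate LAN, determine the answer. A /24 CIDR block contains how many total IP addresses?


Given: CIDR prefix /24
Host bits = 32 - 24 = 8
Total addresses = 2^8 = 256

256


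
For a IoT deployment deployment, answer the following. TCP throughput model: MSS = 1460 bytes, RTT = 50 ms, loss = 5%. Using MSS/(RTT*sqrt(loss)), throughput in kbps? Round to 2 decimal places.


Given: MSS = 1460 bytes, RTT = 50 ms, loss = 5%
RTT in seconds = 50 / 1000 = 0.05
Loss rate = 5% = 0.05
sqrt(loss) = sqrt(0.05) = 0.223606797750
Throughput (bytes/s) = 1460 / (0.05 * 0.223606797750) = 130586.3699
Throughput (kbps) = 130586.3699 * 8 / 1000 = 1044.690959 -> 1044.69 kbps (2 dp)

1044.69


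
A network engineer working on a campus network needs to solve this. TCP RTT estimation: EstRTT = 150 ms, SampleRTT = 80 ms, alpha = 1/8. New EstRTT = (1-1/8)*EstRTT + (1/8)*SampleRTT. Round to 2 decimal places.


Given: EstRTT = 150 ms, SampleRTT = 80 ms, alpha = 1/8
New EstRTT = (1 - alpha) * EstRTT + alpha * SampleRTT
(7/8) * 150 = 131.25
(1/8) * 80 = 10
New EstRTT = 131.25 + 10 = 141.25 ms -> 141.25 ms (2 dp)

141.25


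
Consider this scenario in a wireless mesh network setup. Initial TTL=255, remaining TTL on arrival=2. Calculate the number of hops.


Given: initial TTL = 255, received TTL = 2
Hops = initial TTL - received TTL
Hops = 255 - 2 = 253

253


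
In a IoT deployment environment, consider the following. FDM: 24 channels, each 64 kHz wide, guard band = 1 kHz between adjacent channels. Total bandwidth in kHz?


Given: 24 channels, 64 kHz each, guard = 1 kHz
Channel bandwidth = 24 * 64 = 1536 kHz
Guard bands = 23 gaps * 1 kHz = 23 kHz
Total = 1536 + 23 = 1559 kHz

1559


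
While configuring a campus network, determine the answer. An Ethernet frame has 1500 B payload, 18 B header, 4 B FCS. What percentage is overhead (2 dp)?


Given: payload = 1500 B, header = 18 B, trailer = 4 B
Overhead bytes = header + trailer = 18 + 4 = 22
Total frame = payload + overhead = 1500 + 22 = 1522
Overhead % = 22 / 1522 * 100 = 1.4455% -> 1.45% (2 dp)

1.45
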